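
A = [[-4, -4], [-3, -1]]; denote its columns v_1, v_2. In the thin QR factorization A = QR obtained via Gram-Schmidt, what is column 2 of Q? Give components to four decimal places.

v_1 = (-4, -3); ‖v_1‖ = 5.0000, so q_1 = (-0.8000, -0.6000).
q_1·v_2 = (-0.8000)·(-4) + (-0.6000)·(-1) = 3.8000.
u_2 = v_2 − 3.8000·q_1 = (-0.9600, 1.2800).
‖u_2‖ = 1.6000, so q_2 = (-0.6000, 0.8000).

q_2 = (-0.6000, 0.8000)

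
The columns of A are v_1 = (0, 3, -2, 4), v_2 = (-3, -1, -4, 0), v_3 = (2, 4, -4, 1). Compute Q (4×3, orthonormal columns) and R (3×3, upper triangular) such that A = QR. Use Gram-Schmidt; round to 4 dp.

v_1 = (0, 3, -2, 4); ‖v_1‖ = 5.3852, so e_1 = (0.0000, 0.5571, -0.3714, 0.7428).
e_1·v_2 = 0.0000·(-3) + 0.5571·(-1) + (-0.3714)·(-4) + 0.7428·0 = 0.9285.
u_2 = v_2 − 0.9285·e_1 = (-3.0000, -1.5172, -3.6552, -0.6897).
‖u_2‖ = 5.0138, so e_2 = (-0.5984, -0.3026, -0.7290, -0.1376).
e_1·v_3 = 0.0000·2 + 0.5571·4 + (-0.3714)·(-4) + 0.7428·1 = 4.4567; e_2·v_3 = (-0.5984)·2 + (-0.3026)·4 + (-0.7290)·(-4) + (-0.1376)·1 = 0.3714.
u_3 = v_3 − 4.4567·e_1 − 0.3714·e_2 = (2.2222, 1.6296, -2.0741, -2.2593).
‖u_3‖ = 4.1231, so e_3 = (0.5390, 0.3952, -0.5030, -0.5480).

Q = [[0.0000, -0.5984, 0.5390], [0.5571, -0.3026, 0.3952], [-0.3714, -0.7290, -0.5030], [0.7428, -0.1376, -0.5480]], R = [[5.3852, 0.9285, 4.4567], [0.0000, 5.0138, 0.3714], [0.0000, 0.0000, 4.1231]]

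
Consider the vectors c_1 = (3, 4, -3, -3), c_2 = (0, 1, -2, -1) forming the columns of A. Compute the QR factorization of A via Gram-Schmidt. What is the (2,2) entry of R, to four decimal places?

r_{22} = 1.4387

q_1 = c_1/‖c_1‖ = (3, 4, -3, -3)/6.5574 = (0.4575, 0.6100, -0.4575, -0.4575).
r_{12} = q_1·c_2 = 1.9825.
u_2 = c_2 − 1.9825·q_1 = (-0.9070, -0.2093, -1.0930, -0.0930).
r_{22} = ‖u_2‖ = 1.4387.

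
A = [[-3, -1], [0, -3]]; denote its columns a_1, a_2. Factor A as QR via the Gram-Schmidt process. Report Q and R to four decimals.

Q = [[-1.0000, 0.0000], [0.0000, -1.0000]], R = [[3.0000, 1.0000], [0.0000, 3.0000]]

a_1 = (-3, 0); ‖a_1‖ = 3.0000, so e_1 = (-1.0000, 0.0000).
e_1·a_2 = (-1.0000)·(-1) + 0.0000·(-3) = 1.0000.
u_2 = a_2 − 1.0000·e_1 = (0.0000, -3.0000).
‖u_2‖ = 3.0000, so e_2 = (0.0000, -1.0000).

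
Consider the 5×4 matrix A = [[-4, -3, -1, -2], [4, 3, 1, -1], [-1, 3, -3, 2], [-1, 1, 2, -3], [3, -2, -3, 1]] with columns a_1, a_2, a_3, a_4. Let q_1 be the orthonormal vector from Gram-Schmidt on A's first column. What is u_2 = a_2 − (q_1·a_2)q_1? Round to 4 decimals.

u_2 = (-1.6977, 1.6977, 3.3256, 1.3256, -2.9767)

q_1 = a_1/‖a_1‖ = (-4, 4, -1, -1, 3)/6.5574 = (-0.6100, 0.6100, -0.1525, -0.1525, 0.4575).
r_{12} = q_1·a_2 = 2.1350.
u_2 = a_2 − 2.1350·q_1 = (-1.6977, 1.6977, 3.3256, 1.3256, -2.9767).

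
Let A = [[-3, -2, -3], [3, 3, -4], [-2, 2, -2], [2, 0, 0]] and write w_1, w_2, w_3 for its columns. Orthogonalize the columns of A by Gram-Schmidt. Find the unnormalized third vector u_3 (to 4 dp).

u_3 = (-3.5016, -2.6542, 0.4798, -0.7913)

w_1 = (-3, 3, -2, 2); ‖w_1‖ = 5.0990, so e_1 = (-0.5883, 0.5883, -0.3922, 0.3922).
e_1·w_2 = (-0.5883)·(-2) + 0.5883·3 + (-0.3922)·2 + 0.3922·0 = 2.1573.
u_2 = w_2 − 2.1573·e_1 = (-0.7308, 1.7308, 2.8462, -0.8462).
‖u_2‖ = 3.5137, so e_2 = (-0.2080, 0.4926, 0.8100, -0.2408).
e_1·w_3 = (-0.5883)·(-3) + 0.5883·(-4) + (-0.3922)·(-2) + 0.3922·0 = 0.1961; e_2·w_3 = (-0.2080)·(-3) + 0.4926·(-4) + 0.8100·(-2) + (-0.2408)·0 = -2.9664.
u_3 = w_3 − 0.1961·e_1 + 2.9664·e_2 = (-3.5016, -2.6542, 0.4798, -0.7913).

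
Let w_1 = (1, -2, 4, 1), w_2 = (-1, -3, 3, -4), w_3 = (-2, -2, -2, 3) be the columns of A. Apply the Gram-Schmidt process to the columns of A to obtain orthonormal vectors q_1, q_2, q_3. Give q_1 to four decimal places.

q_1 = (0.2132, -0.4264, 0.8528, 0.2132)

w_1 = (1, -2, 4, 1); ‖w_1‖ = 4.6904, so q_1 = (0.2132, -0.4264, 0.8528, 0.2132).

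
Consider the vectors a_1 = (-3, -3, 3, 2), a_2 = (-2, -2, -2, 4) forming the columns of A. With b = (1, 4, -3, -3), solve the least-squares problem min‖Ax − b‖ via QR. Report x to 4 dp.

q_1 = a_1/‖a_1‖ = (-3, -3, 3, 2)/5.5678 = (-0.5388, -0.5388, 0.5388, 0.3592).
r_{12} = q_1·a_2 = 2.5145.
u_2 = a_2 − 2.5145·q_1 = (-0.6452, -0.6452, -3.3548, 3.0968).
‖u_2‖ = 4.6559, so q_2 = (-0.1386, -0.1386, -0.7206, 0.6651).
Qᵀb = (-5.3882, -0.5266).
Back-substitute: x_2 = -0.5266/4.6559 = -0.1131.
x_1 = (-5.3882 − 2.5145·(-0.1131))/5.5678 = -0.9167.

x = (-0.9167, -0.1131)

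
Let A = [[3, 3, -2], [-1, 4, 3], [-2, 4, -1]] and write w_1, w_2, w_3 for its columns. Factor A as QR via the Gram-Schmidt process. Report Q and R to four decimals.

Q = [[0.8018, 0.5734, -0.1683], [-0.2673, 0.5959, 0.7573], [-0.5345, 0.5622, -0.6311]], R = [[3.7417, -0.8018, -1.8708], [0.0000, 6.3527, 0.0787], [0.0000, 0.0000, 3.2394]]

w_1 = (3, -1, -2); ‖w_1‖ = 3.7417, so e_1 = (0.8018, -0.2673, -0.5345).
e_1·w_2 = 0.8018·3 + (-0.2673)·4 + (-0.5345)·4 = -0.8018.
u_2 = w_2 + 0.8018·e_1 = (3.6429, 3.7857, 3.5714).
‖u_2‖ = 6.3527, so e_2 = (0.5734, 0.5959, 0.5622).
e_1·w_3 = 0.8018·(-2) + (-0.2673)·3 + (-0.5345)·(-1) = -1.8708; e_2·w_3 = 0.5734·(-2) + 0.5959·3 + 0.5622·(-1) = 0.0787.
u_3 = w_3 + 1.8708·e_1 − 0.0787·e_2 = (-0.5451, 2.4531, -2.0442).
‖u_3‖ = 3.2394, so e_3 = (-0.1683, 0.7573, -0.6311).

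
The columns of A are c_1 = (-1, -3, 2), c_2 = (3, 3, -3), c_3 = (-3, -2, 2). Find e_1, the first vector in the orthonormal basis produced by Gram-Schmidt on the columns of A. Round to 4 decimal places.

e_1 = (-0.2673, -0.8018, 0.5345)

e_1 = c_1/‖c_1‖ = (-1, -3, 2)/3.7417 = (-0.2673, -0.8018, 0.5345).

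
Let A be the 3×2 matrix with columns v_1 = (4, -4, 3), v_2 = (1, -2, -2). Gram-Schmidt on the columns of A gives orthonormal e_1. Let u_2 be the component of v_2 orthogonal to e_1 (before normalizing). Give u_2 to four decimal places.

v_1 = (4, -4, 3); ‖v_1‖ = 6.4031, so e_1 = (0.6247, -0.6247, 0.4685).
e_1·v_2 = 0.6247·1 + (-0.6247)·(-2) + 0.4685·(-2) = 0.9370.
u_2 = v_2 − 0.9370·e_1 = (0.4146, -1.4146, -2.4390).

u_2 = (0.4146, -1.4146, -2.4390)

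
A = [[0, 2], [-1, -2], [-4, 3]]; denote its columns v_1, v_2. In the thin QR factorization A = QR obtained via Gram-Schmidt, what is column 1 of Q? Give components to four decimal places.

e_1 = (0.0000, -0.2425, -0.9701)

e_1 = v_1/‖v_1‖ = (0, -1, -4)/4.1231 = (0.0000, -0.2425, -0.9701).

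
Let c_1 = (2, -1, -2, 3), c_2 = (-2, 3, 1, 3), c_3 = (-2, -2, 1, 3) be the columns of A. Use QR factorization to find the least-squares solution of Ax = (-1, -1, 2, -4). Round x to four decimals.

x = (-0.9956, -0.5424, 0.1843)

c_1 = (2, -1, -2, 3); ‖c_1‖ = 4.2426, so e_1 = (0.4714, -0.2357, -0.4714, 0.7071).
e_1·c_2 = 0.4714·(-2) + (-0.2357)·3 + (-0.4714)·1 + 0.7071·3 = 0.0000.
u_2 = c_2 + 0.0000·e_1 = (-2.0000, 3.0000, 1.0000, 3.0000).
‖u_2‖ = 4.7958, so e_2 = (-0.4170, 0.6255, 0.2085, 0.6255).
e_1·c_3 = 0.4714·(-2) + (-0.2357)·(-2) + (-0.4714)·1 + 0.7071·3 = 1.1785; e_2·c_3 = (-0.4170)·(-2) + 0.6255·(-2) + 0.2085·1 + 0.6255·3 = 1.6681.
u_3 = c_3 − 1.1785·e_1 − 1.6681·e_2 = (-1.8599, -2.7657, 1.2077, 1.1232).
‖u_3‖ = 3.7187, so e_3 = (-0.5002, -0.7437, 0.3248, 0.3020).
Qᵀb = (-4.0069, -2.2937, 0.6853).
Back-substitute: x_3 = 0.6853/3.7187 = 0.1843.
x_2 = (-2.2937 − 1.6681·0.1843)/4.7958 = -0.5424.
x_1 = (-4.0069 + 0.0000·(-0.5424) − 1.1785·0.1843)/4.2426 = -0.9956.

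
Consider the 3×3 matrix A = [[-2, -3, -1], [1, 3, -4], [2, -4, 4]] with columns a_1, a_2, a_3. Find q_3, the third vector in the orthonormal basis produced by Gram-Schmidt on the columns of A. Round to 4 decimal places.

q_3 = (-0.5726, -0.8016, -0.1718)

a_1 = (-2, 1, 2); ‖a_1‖ = 3.0000, so q_1 = (-0.6667, 0.3333, 0.6667).
q_1·a_2 = (-0.6667)·(-3) + 0.3333·3 + 0.6667·(-4) = 0.3333.
u_2 = a_2 − 0.3333·q_1 = (-2.7778, 2.8889, -4.2222).
‖u_2‖ = 5.8214, so q_2 = (-0.4772, 0.4963, -0.7253).
q_1·a_3 = (-0.6667)·(-1) + 0.3333·(-4) + 0.6667·4 = 2.0000; q_2·a_3 = (-0.4772)·(-1) + 0.4963·(-4) + (-0.7253)·4 = -4.4090.
u_3 = a_3 − 2.0000·q_1 + 4.4090·q_2 = (-1.7705, -2.4787, -0.5311).
‖u_3‖ = 3.0920, so q_3 = (-0.5726, -0.8016, -0.1718).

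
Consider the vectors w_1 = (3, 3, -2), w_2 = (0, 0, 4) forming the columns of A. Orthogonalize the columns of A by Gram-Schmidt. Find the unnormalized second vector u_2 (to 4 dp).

w_1 = (3, 3, -2); ‖w_1‖ = 4.6904, so e_1 = (0.6396, 0.6396, -0.4264).
e_1·w_2 = 0.6396·0 + 0.6396·0 + (-0.4264)·4 = -1.7056.
u_2 = w_2 + 1.7056·e_1 = (1.0909, 1.0909, 3.2727).

u_2 = (1.0909, 1.0909, 3.2727)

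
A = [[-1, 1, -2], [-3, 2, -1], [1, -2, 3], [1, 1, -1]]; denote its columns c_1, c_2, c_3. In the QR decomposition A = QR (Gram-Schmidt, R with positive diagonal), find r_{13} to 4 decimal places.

r_{13} = 2.0207

c_1 = (-1, -3, 1, 1); ‖c_1‖ = 3.4641, so q_1 = (-0.2887, -0.8660, 0.2887, 0.2887).
r_{13} = q_1·c_3 = 2.0207.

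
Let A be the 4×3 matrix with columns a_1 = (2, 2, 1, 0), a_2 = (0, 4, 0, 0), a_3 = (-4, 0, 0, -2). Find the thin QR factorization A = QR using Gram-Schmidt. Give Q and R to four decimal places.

e_1 = a_1/‖a_1‖ = (2, 2, 1, 0)/3.0000 = (0.6667, 0.6667, 0.3333, 0.0000).
r_{12} = e_1·a_2 = 2.6667.
u_2 = a_2 − 2.6667·e_1 = (-1.7778, 2.2222, -0.8889, 0.0000).
‖u_2‖ = 2.9814, so e_2 = (-0.5963, 0.7454, -0.2981, 0.0000).
r_{13} = e_1·a_3 = -2.6667; r_{23} = e_2·a_3 = 2.3851.
u_3 = a_3 + 2.6667·e_1 − 2.3851·e_2 = (-0.8000, 0.0000, 1.6000, -2.0000).
‖u_3‖ = 2.6833, so e_3 = (-0.2981, 0.0000, 0.5963, -0.7454).

Q = [[0.6667, -0.5963, -0.2981], [0.6667, 0.7454, 0.0000], [0.3333, -0.2981, 0.5963], [0.0000, 0.0000, -0.7454]], R = [[3.0000, 2.6667, -2.6667], [0.0000, 2.9814, 2.3851], [0.0000, 0.0000, 2.6833]]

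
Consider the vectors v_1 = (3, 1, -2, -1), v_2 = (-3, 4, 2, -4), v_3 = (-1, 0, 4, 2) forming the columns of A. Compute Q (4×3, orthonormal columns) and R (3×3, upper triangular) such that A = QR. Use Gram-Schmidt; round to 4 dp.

v_1 = (3, 1, -2, -1); ‖v_1‖ = 3.8730, so q_1 = (0.7746, 0.2582, -0.5164, -0.2582).
q_1·v_2 = 0.7746·(-3) + 0.2582·4 + (-0.5164)·2 + (-0.2582)·(-4) = -1.2910.
u_2 = v_2 + 1.2910·q_1 = (-2.0000, 4.3333, 1.3333, -4.3333).
‖u_2‖ = 6.5828, so q_2 = (-0.3038, 0.6583, 0.2025, -0.6583).
q_1·v_3 = 0.7746·(-1) + 0.2582·0 + (-0.5164)·4 + (-0.2582)·2 = -3.3566; q_2·v_3 = (-0.3038)·(-1) + 0.6583·0 + 0.2025·4 + (-0.6583)·2 = -0.2025.
u_3 = v_3 + 3.3566·q_1 + 0.2025·q_2 = (1.5385, 1.0000, 2.3077, 1.0000).
‖u_3‖ = 3.1132, so q_3 = (0.4942, 0.3212, 0.7412, 0.3212).

Q = [[0.7746, -0.3038, 0.4942], [0.2582, 0.6583, 0.3212], [-0.5164, 0.2025, 0.7412], [-0.2582, -0.6583, 0.3212]], R = [[3.8730, -1.2910, -3.3566], [0.0000, 6.5828, -0.2025], [0.0000, 0.0000, 3.1132]]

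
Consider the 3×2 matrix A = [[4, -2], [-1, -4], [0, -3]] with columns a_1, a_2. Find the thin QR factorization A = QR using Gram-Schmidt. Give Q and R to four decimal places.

a_1 = (4, -1, 0); ‖a_1‖ = 4.1231, so q_1 = (0.9701, -0.2425, 0.0000).
q_1·a_2 = 0.9701·(-2) + (-0.2425)·(-4) + 0.0000·(-3) = -0.9701.
u_2 = a_2 + 0.9701·q_1 = (-1.0588, -4.2353, -3.0000).
‖u_2‖ = 5.2971, so q_2 = (-0.1999, -0.7996, -0.5664).

Q = [[0.9701, -0.1999], [-0.2425, -0.7996], [0.0000, -0.5664]], R = [[4.1231, -0.9701], [0.0000, 5.2971]]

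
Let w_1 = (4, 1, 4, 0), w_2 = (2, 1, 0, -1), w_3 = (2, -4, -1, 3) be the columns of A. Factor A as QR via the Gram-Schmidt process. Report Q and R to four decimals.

w_1 = (4, 1, 4, 0); ‖w_1‖ = 5.7446, so q_1 = (0.6963, 0.1741, 0.6963, 0.0000).
q_1·w_2 = 0.6963·2 + 0.1741·1 + 0.6963·0 + 0.0000·(-1) = 1.5667.
u_2 = w_2 − 1.5667·q_1 = (0.9091, 0.7273, -1.0909, -1.0000).
‖u_2‖ = 1.8829, so q_2 = (0.4828, 0.3862, -0.5794, -0.5311).
q_1·w_3 = 0.6963·2 + 0.1741·(-4) + 0.6963·(-1) + 0.0000·3 = 0.0000; q_2·w_3 = 0.4828·2 + 0.3862·(-4) + (-0.5794)·(-1) + (-0.5311)·3 = -1.5933.
u_3 = w_3 + 0.0000·q_1 + 1.5933·q_2 = (2.7692, -3.3846, -1.9231, 2.1538).
‖u_3‖ = 5.2404, so q_3 = (0.5284, -0.6459, -0.3670, 0.4110).

Q = [[0.6963, 0.4828, 0.5284], [0.1741, 0.3862, -0.6459], [0.6963, -0.5794, -0.3670], [0.0000, -0.5311, 0.4110]], R = [[5.7446, 1.5667, 0.0000], [0.0000, 1.8829, -1.5933], [0.0000, 0.0000, 5.2404]]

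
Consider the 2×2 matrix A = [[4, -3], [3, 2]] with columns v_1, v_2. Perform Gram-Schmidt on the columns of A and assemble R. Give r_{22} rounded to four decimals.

v_1 = (4, 3); ‖v_1‖ = 5.0000, so e_1 = (0.8000, 0.6000).
e_1·v_2 = 0.8000·(-3) + 0.6000·2 = -1.2000.
u_2 = v_2 + 1.2000·e_1 = (-2.0400, 2.7200).
r_{22} = ‖u_2‖ = 3.4000.

r_{22} = 3.4000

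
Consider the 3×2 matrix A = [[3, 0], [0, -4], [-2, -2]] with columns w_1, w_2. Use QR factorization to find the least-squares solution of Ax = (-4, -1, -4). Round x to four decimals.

w_1 = (3, 0, -2); ‖w_1‖ = 3.6056, so q_1 = (0.8321, 0.0000, -0.5547).
q_1·w_2 = 0.8321·0 + 0.0000·(-4) + (-0.5547)·(-2) = 1.1094.
u_2 = w_2 − 1.1094·q_1 = (-0.9231, -4.0000, -1.3846).
‖u_2‖ = 4.3323, so q_2 = (-0.2131, -0.9233, -0.3196).
Qᵀb = (-1.1094, 3.0539).
Back-substitute: x_2 = 3.0539/4.3323 = 0.7049.
x_1 = (-1.1094 − 1.1094·0.7049)/3.6056 = -0.5246.

x = (-0.5246, 0.7049)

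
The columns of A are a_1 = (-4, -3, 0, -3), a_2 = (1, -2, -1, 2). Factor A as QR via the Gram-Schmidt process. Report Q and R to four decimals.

a_1 = (-4, -3, 0, -3); ‖a_1‖ = 5.8310, so e_1 = (-0.6860, -0.5145, 0.0000, -0.5145).
e_1·a_2 = (-0.6860)·1 + (-0.5145)·(-2) + 0.0000·(-1) + (-0.5145)·2 = -0.6860.
u_2 = a_2 + 0.6860·e_1 = (0.5294, -2.3529, -1.0000, 1.6471).
‖u_2‖ = 3.0870, so e_2 = (0.1715, -0.7622, -0.3239, 0.5336).

Q = [[-0.6860, 0.1715], [-0.5145, -0.7622], [0.0000, -0.3239], [-0.5145, 0.5336]], R = [[5.8310, -0.6860], [0.0000, 3.0870]]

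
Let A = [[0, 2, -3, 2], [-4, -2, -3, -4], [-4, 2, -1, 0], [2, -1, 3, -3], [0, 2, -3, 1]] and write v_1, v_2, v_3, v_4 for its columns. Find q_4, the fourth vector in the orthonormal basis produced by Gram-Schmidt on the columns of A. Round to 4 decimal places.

q_4 = (-0.0944, -0.2633, -0.1580, -0.8426, -0.4322)

q_1 = v_1/‖v_1‖ = (0, -4, -4, 2, 0)/6.0000 = (0.0000, -0.6667, -0.6667, 0.3333, 0.0000).
r_{12} = q_1·v_2 = -0.3333.
u_2 = v_2 + 0.3333·q_1 = (2.0000, -2.2222, 1.7778, -0.8889, 2.0000).
‖u_2‖ = 4.1096, so q_2 = (0.4867, -0.5407, 0.4326, -0.2163, 0.4867).
r_{13} = q_1·v_3 = 3.6667; r_{23} = q_2·v_3 = -2.3792.
u_3 = v_3 − 3.6667·q_1 + 2.3792·q_2 = (-1.8421, -1.8421, 2.4737, 1.2632, -1.8421).
‖u_3‖ = 4.2302, so q_3 = (-0.4355, -0.4355, 0.5848, 0.2986, -0.4355).
r_{14} = q_1·v_4 = 1.6667; r_{24} = q_2·v_4 = 4.2718; r_{34} = q_3·v_4 = -0.4603.
u_4 = v_4 − 1.6667·q_1 − 4.2718·q_2 + 0.4603·q_3 = (-0.2794, -0.7794, -0.4676, -2.4941, -1.2794).
‖u_4‖ = 2.9600, so q_4 = (-0.0944, -0.2633, -0.1580, -0.8426, -0.4322).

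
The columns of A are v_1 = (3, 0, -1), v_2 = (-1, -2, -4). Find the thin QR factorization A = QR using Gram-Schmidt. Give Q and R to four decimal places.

v_1 = (3, 0, -1); ‖v_1‖ = 3.1623, so e_1 = (0.9487, 0.0000, -0.3162).
e_1·v_2 = 0.9487·(-1) + 0.0000·(-2) + (-0.3162)·(-4) = 0.3162.
u_2 = v_2 − 0.3162·e_1 = (-1.3000, -2.0000, -3.9000).
‖u_2‖ = 4.5717, so e_2 = (-0.2844, -0.4375, -0.8531).

Q = [[0.9487, -0.2844], [0.0000, -0.4375], [-0.3162, -0.8531]], R = [[3.1623, 0.3162], [0.0000, 4.5717]]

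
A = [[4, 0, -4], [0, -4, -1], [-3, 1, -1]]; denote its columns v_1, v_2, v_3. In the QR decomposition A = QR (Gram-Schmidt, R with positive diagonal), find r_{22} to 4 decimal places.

r_{22} = 4.0792

q_1 = v_1/‖v_1‖ = (4, 0, -3)/5.0000 = (0.8000, 0.0000, -0.6000).
r_{12} = q_1·v_2 = -0.6000.
u_2 = v_2 + 0.6000·q_1 = (0.4800, -4.0000, 0.6400).
r_{22} = ‖u_2‖ = 4.0792.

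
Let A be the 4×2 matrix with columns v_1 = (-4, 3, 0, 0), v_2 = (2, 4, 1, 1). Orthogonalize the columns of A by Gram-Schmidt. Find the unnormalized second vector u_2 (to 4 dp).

q_1 = v_1/‖v_1‖ = (-4, 3, 0, 0)/5.0000 = (-0.8000, 0.6000, 0.0000, 0.0000).
r_{12} = q_1·v_2 = 0.8000.
u_2 = v_2 − 0.8000·q_1 = (2.6400, 3.5200, 1.0000, 1.0000).

u_2 = (2.6400, 3.5200, 1.0000, 1.0000)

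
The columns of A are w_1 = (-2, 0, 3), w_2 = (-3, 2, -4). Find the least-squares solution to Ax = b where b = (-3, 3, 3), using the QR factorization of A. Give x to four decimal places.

x = (1.3284, 0.3783)

w_1 = (-2, 0, 3); ‖w_1‖ = 3.6056, so q_1 = (-0.5547, 0.0000, 0.8321).
q_1·w_2 = (-0.5547)·(-3) + 0.0000·2 + 0.8321·(-4) = -1.6641.
u_2 = w_2 + 1.6641·q_1 = (-3.9231, 2.0000, -2.6154).
‖u_2‖ = 5.1216, so q_2 = (-0.7660, 0.3905, -0.5107).
Qᵀb = (4.1603, 1.9375).
Back-substitute: x_2 = 1.9375/5.1216 = 0.3783.
x_1 = (4.1603 + 1.6641·0.3783)/3.6056 = 1.3284.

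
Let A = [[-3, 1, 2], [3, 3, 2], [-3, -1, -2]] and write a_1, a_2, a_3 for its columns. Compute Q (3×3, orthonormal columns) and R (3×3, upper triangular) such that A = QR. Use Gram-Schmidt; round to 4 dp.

a_1 = (-3, 3, -3); ‖a_1‖ = 5.1962, so q_1 = (-0.5774, 0.5774, -0.5774).
q_1·a_2 = (-0.5774)·1 + 0.5774·3 + (-0.5774)·(-1) = 1.7321.
u_2 = a_2 − 1.7321·q_1 = (2.0000, 2.0000, 0.0000).
‖u_2‖ = 2.8284, so q_2 = (0.7071, 0.7071, 0.0000).
q_1·a_3 = (-0.5774)·2 + 0.5774·2 + (-0.5774)·(-2) = 1.1547; q_2·a_3 = 0.7071·2 + 0.7071·2 + (0.0000)·(-2) = 2.8284.
u_3 = a_3 − 1.1547·q_1 − 2.8284·q_2 = (0.6667, -0.6667, -1.3333).
‖u_3‖ = 1.6330, so q_3 = (0.4082, -0.4082, -0.8165).

Q = [[-0.5774, 0.7071, 0.4082], [0.5774, 0.7071, -0.4082], [-0.5774, 0.0000, -0.8165]], R = [[5.1962, 1.7321, 1.1547], [0.0000, 2.8284, 2.8284], [0.0000, 0.0000, 1.6330]]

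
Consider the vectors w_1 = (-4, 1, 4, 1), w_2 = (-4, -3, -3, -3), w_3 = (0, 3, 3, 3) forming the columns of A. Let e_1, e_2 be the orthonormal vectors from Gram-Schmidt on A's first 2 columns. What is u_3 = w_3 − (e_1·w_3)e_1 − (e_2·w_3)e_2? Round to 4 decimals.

u_3 = (-0.4444, 0.6914, -0.7901, 0.6914)

w_1 = (-4, 1, 4, 1); ‖w_1‖ = 5.8310, so e_1 = (-0.6860, 0.1715, 0.6860, 0.1715).
e_1·w_2 = (-0.6860)·(-4) + 0.1715·(-3) + 0.6860·(-3) + 0.1715·(-3) = -0.3430.
u_2 = w_2 + 0.3430·e_1 = (-4.2353, -2.9412, -2.7647, -2.9412).
‖u_2‖ = 6.5485, so e_2 = (-0.6468, -0.4491, -0.4222, -0.4491).
e_1·w_3 = (-0.6860)·0 + 0.1715·3 + 0.6860·3 + 0.1715·3 = 3.0870; e_2·w_3 = (-0.6468)·0 + (-0.4491)·3 + (-0.4222)·3 + (-0.4491)·3 = -3.9614.
u_3 = w_3 − 3.0870·e_1 + 3.9614·e_2 = (-0.4444, 0.6914, -0.7901, 0.6914).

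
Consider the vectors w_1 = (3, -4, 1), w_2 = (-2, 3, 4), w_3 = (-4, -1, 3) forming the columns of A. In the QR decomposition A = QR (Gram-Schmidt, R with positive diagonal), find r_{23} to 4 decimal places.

w_1 = (3, -4, 1); ‖w_1‖ = 5.0990, so e_1 = (0.5883, -0.7845, 0.1961).
e_1·w_2 = 0.5883·(-2) + (-0.7845)·3 + 0.1961·4 = -2.7456.
u_2 = w_2 + 2.7456·e_1 = (-0.3846, 0.8462, 4.5385).
‖u_2‖ = 4.6327, so e_2 = (-0.0830, 0.1826, 0.9797).
r_{23} = e_2·w_3 = 3.0884.

r_{23} = 3.0884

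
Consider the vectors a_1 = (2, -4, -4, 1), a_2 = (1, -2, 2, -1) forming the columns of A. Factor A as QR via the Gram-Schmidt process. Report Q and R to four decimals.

Q = [[0.3288, 0.2995], [-0.6576, -0.5991], [-0.6576, 0.6675], [0.1644, -0.3252]], R = [[6.0828, 0.1644], [0.0000, 3.1580]]

e_1 = a_1/‖a_1‖ = (2, -4, -4, 1)/6.0828 = (0.3288, -0.6576, -0.6576, 0.1644).
r_{12} = e_1·a_2 = 0.1644.
u_2 = a_2 − 0.1644·e_1 = (0.9459, -1.8919, 2.1081, -1.0270).
‖u_2‖ = 3.1580, so e_2 = (0.2995, -0.5991, 0.6675, -0.3252).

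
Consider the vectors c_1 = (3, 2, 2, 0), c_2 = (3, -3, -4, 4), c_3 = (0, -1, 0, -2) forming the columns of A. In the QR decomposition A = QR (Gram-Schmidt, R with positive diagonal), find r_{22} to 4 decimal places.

r_{22} = 6.9663

e_1 = c_1/‖c_1‖ = (3, 2, 2, 0)/4.1231 = (0.7276, 0.4851, 0.4851, 0.0000).
r_{12} = e_1·c_2 = -1.2127.
u_2 = c_2 + 1.2127·e_1 = (3.8824, -2.4118, -3.4118, 4.0000).
r_{22} = ‖u_2‖ = 6.9663.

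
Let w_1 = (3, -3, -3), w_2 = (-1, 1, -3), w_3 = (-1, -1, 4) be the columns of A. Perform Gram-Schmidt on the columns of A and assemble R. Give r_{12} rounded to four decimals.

r_{12} = 0.5774

w_1 = (3, -3, -3); ‖w_1‖ = 5.1962, so q_1 = (0.5774, -0.5774, -0.5774).
r_{12} = q_1·w_2 = 0.5774.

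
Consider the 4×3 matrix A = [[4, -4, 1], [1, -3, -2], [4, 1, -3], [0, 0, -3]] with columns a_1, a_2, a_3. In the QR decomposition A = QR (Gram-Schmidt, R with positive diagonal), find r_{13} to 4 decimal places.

e_1 = a_1/‖a_1‖ = (4, 1, 4, 0)/5.7446 = (0.6963, 0.1741, 0.6963, 0.0000).
r_{13} = e_1·a_3 = -1.7408.

r_{13} = -1.7408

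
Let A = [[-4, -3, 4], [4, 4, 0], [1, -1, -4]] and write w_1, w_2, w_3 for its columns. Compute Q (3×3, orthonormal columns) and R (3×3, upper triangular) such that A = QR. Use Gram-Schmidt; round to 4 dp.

Q = [[-0.6963, 0.1379, 0.7044], [0.6963, 0.3678, 0.6163], [0.1741, -0.9196, 0.3522]], R = [[5.7446, 4.7001, -3.4816], [0.0000, 1.9771, 4.2302], [0.0000, 0.0000, 1.4087]]

w_1 = (-4, 4, 1); ‖w_1‖ = 5.7446, so q_1 = (-0.6963, 0.6963, 0.1741).
q_1·w_2 = (-0.6963)·(-3) + 0.6963·4 + 0.1741·(-1) = 4.7001.
u_2 = w_2 − 4.7001·q_1 = (0.2727, 0.7273, -1.8182).
‖u_2‖ = 1.9771, so q_2 = (0.1379, 0.3678, -0.9196).
q_1·w_3 = (-0.6963)·4 + 0.6963·0 + 0.1741·(-4) = -3.4816; q_2·w_3 = 0.1379·4 + 0.3678·0 + (-0.9196)·(-4) = 4.2302.
u_3 = w_3 + 3.4816·q_1 − 4.2302·q_2 = (0.9922, 0.8682, 0.4961).
‖u_3‖ = 1.4087, so q_3 = (0.7044, 0.6163, 0.3522).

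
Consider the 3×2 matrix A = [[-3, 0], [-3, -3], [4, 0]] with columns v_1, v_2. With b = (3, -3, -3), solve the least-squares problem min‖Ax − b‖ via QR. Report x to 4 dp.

q_1 = v_1/‖v_1‖ = (-3, -3, 4)/5.8310 = (-0.5145, -0.5145, 0.6860).
r_{12} = q_1·v_2 = 1.5435.
u_2 = v_2 − 1.5435·q_1 = (0.7941, -2.2059, -1.0588).
‖u_2‖ = 2.5725, so q_2 = (0.3087, -0.8575, -0.4116).
Qᵀb = (-2.0580, 4.7334).
Back-substitute: x_2 = 4.7334/2.5725 = 1.8400.
x_1 = (-2.0580 − 1.5435·1.8400)/5.8310 = -0.8400.

x = (-0.8400, 1.8400)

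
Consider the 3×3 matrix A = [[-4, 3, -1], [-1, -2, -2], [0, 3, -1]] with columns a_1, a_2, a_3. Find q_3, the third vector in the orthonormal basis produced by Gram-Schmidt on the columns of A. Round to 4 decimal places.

q_3 = (0.1812, -0.7249, -0.6645)

a_1 = (-4, -1, 0); ‖a_1‖ = 4.1231, so q_1 = (-0.9701, -0.2425, 0.0000).
q_1·a_2 = (-0.9701)·3 + (-0.2425)·(-2) + 0.0000·3 = -2.4254.
u_2 = a_2 + 2.4254·q_1 = (0.6471, -2.5882, 3.0000).
‖u_2‖ = 4.0147, so q_2 = (0.1612, -0.6447, 0.7473).
q_1·a_3 = (-0.9701)·(-1) + (-0.2425)·(-2) + 0.0000·(-1) = 1.4552; q_2·a_3 = 0.1612·(-1) + (-0.6447)·(-2) + 0.7473·(-1) = 0.3810.
u_3 = a_3 − 1.4552·q_1 − 0.3810·q_2 = (0.3504, -1.4015, -1.2847).
‖u_3‖ = 1.9332, so q_3 = (0.1812, -0.7249, -0.6645).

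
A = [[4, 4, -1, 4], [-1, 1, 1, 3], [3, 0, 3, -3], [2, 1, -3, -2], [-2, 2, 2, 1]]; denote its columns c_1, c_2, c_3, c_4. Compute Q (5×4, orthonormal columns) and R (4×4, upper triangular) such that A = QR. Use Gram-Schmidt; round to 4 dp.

Q = [[0.6860, 0.5987, -0.0703, 0.3360], [-0.1715, 0.3350, 0.1670, 0.3619], [0.5145, -0.2780, 0.7411, -0.2720], [0.3430, 0.0570, -0.5536, -0.6240], [-0.3430, 0.6700, 0.3339, -0.5410]], R = [[5.8310, 2.2295, -1.0290, -0.3430], [0.0000, 4.1267, 0.0713, 4.7895], [0.0000, 0.0000, 4.7892, -0.5626], [0.0000, 0.0000, 0.0000, 3.9530]]

c_1 = (4, -1, 3, 2, -2); ‖c_1‖ = 5.8310, so e_1 = (0.6860, -0.1715, 0.5145, 0.3430, -0.3430).
e_1·c_2 = 0.6860·4 + (-0.1715)·1 + 0.5145·0 + 0.3430·1 + (-0.3430)·2 = 2.2295.
u_2 = c_2 − 2.2295·e_1 = (2.4706, 1.3824, -1.1471, 0.2353, 2.7647).
‖u_2‖ = 4.1267, so e_2 = (0.5987, 0.3350, -0.2780, 0.0570, 0.6700).
e_1·c_3 = 0.6860·(-1) + (-0.1715)·1 + 0.5145·3 + 0.3430·(-3) + (-0.3430)·2 = -1.0290; e_2·c_3 = 0.5987·(-1) + 0.3350·1 + (-0.2780)·3 + 0.0570·(-3) + 0.6700·2 = 0.0713.
u_3 = c_3 + 1.0290·e_1 − 0.0713·e_2 = (-0.3368, 0.7997, 3.5492, -2.6511, 1.5993).
‖u_3‖ = 4.7892, so e_3 = (-0.0703, 0.1670, 0.7411, -0.5536, 0.3339).
e_1·c_4 = 0.6860·4 + (-0.1715)·3 + 0.5145·(-3) + 0.3430·(-2) + (-0.3430)·1 = -0.3430; e_2·c_4 = 0.5987·4 + 0.3350·3 + (-0.2780)·(-3) + 0.0570·(-2) + 0.6700·1 = 4.7895; e_3·c_4 = (-0.0703)·4 + 0.1670·3 + 0.7411·(-3) + (-0.5536)·(-2) + 0.3339·1 = -0.5626.
u_4 = c_4 + 0.3430·e_1 − 4.7895·e_2 + 0.5626·e_3 = (1.3283, 1.4307, -1.0753, -2.4669, -2.1386).
‖u_4‖ = 3.9530, so e_4 = (0.3360, 0.3619, -0.2720, -0.6240, -0.5410).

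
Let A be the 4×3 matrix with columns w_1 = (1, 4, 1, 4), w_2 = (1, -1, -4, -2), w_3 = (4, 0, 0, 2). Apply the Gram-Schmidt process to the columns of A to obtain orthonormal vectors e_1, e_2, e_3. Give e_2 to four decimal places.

e_1 = w_1/‖w_1‖ = (1, 4, 1, 4)/5.8310 = (0.1715, 0.6860, 0.1715, 0.6860).
r_{12} = e_1·w_2 = -2.5725.
u_2 = w_2 + 2.5725·e_1 = (1.4412, 0.7647, -3.5588, -0.2353).
‖u_2‖ = 3.9220, so e_2 = (0.3675, 0.1950, -0.9074, -0.0600).

e_2 = (0.3675, 0.1950, -0.9074, -0.0600)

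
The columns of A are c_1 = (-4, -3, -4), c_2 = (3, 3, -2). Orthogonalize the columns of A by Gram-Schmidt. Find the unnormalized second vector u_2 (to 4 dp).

u_2 = (1.7317, 2.0488, -3.2683)

c_1 = (-4, -3, -4); ‖c_1‖ = 6.4031, so q_1 = (-0.6247, -0.4685, -0.6247).
q_1·c_2 = (-0.6247)·3 + (-0.4685)·3 + (-0.6247)·(-2) = -2.0303.
u_2 = c_2 + 2.0303·q_1 = (1.7317, 2.0488, -3.2683).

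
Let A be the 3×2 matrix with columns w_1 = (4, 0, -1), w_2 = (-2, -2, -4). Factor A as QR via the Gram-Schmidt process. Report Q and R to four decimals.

w_1 = (4, 0, -1); ‖w_1‖ = 4.1231, so q_1 = (0.9701, 0.0000, -0.2425).
q_1·w_2 = 0.9701·(-2) + 0.0000·(-2) + (-0.2425)·(-4) = -0.9701.
u_2 = w_2 + 0.9701·q_1 = (-1.0588, -2.0000, -4.2353).
‖u_2‖ = 4.8020, so q_2 = (-0.2205, -0.4165, -0.8820).

Q = [[0.9701, -0.2205], [0.0000, -0.4165], [-0.2425, -0.8820]], R = [[4.1231, -0.9701], [0.0000, 4.8020]]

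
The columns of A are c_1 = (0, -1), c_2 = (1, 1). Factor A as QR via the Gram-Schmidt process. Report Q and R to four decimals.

Q = [[0.0000, 1.0000], [-1.0000, 0.0000]], R = [[1.0000, -1.0000], [0.0000, 1.0000]]

e_1 = c_1/‖c_1‖ = (0, -1)/1.0000 = (0.0000, -1.0000).
r_{12} = e_1·c_2 = -1.0000.
u_2 = c_2 + 1.0000·e_1 = (1.0000, 0.0000).
‖u_2‖ = 1.0000, so e_2 = (1.0000, 0.0000).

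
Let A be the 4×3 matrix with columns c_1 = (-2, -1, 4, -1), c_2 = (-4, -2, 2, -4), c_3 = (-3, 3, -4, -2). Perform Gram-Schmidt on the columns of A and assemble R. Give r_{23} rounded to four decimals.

r_{23} = 4.0069

q_1 = c_1/‖c_1‖ = (-2, -1, 4, -1)/4.6904 = (-0.4264, -0.2132, 0.8528, -0.2132).
r_{12} = q_1·c_2 = 4.6904.
u_2 = c_2 − 4.6904·q_1 = (-2.0000, -1.0000, -2.0000, -3.0000).
‖u_2‖ = 4.2426, so q_2 = (-0.4714, -0.2357, -0.4714, -0.7071).
r_{23} = q_2·c_3 = 4.0069.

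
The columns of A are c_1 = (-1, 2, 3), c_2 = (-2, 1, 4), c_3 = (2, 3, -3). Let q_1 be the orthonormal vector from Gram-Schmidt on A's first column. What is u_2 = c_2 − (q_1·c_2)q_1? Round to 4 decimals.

u_2 = (-0.8571, -1.2857, 0.5714)

c_1 = (-1, 2, 3); ‖c_1‖ = 3.7417, so q_1 = (-0.2673, 0.5345, 0.8018).
q_1·c_2 = (-0.2673)·(-2) + 0.5345·1 + 0.8018·4 = 4.2762.
u_2 = c_2 − 4.2762·q_1 = (-0.8571, -1.2857, 0.5714).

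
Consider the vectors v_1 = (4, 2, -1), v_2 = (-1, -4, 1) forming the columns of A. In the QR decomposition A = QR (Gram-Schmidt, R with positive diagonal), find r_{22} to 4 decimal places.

r_{22} = 3.1547

e_1 = v_1/‖v_1‖ = (4, 2, -1)/4.5826 = (0.8729, 0.4364, -0.2182).
r_{12} = e_1·v_2 = -2.8368.
u_2 = v_2 + 2.8368·e_1 = (1.4762, -2.7619, 0.3810).
r_{22} = ‖u_2‖ = 3.1547.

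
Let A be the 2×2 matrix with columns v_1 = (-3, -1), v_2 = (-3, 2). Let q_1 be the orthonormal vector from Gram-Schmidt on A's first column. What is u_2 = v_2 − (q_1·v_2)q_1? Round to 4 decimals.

q_1 = v_1/‖v_1‖ = (-3, -1)/3.1623 = (-0.9487, -0.3162).
r_{12} = q_1·v_2 = 2.2136.
u_2 = v_2 − 2.2136·q_1 = (-0.9000, 2.7000).

u_2 = (-0.9000, 2.7000)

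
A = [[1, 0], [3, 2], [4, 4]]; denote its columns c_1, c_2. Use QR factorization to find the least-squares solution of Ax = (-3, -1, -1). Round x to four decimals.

x = (-1.8889, 1.7778)

e_1 = c_1/‖c_1‖ = (1, 3, 4)/5.0990 = (0.1961, 0.5883, 0.7845).
r_{12} = e_1·c_2 = 4.3146.
u_2 = c_2 − 4.3146·e_1 = (-0.8462, -0.5385, 0.6154).
‖u_2‖ = 1.1767, so e_2 = (-0.7191, -0.4576, 0.5230).
Qᵀb = (-1.9612, 2.0919).
Back-substitute: x_2 = 2.0919/1.1767 = 1.7778.
x_1 = (-1.9612 − 4.3146·1.7778)/5.0990 = -1.8889.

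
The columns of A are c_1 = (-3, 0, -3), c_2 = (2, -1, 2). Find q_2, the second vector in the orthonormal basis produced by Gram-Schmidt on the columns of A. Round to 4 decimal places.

c_1 = (-3, 0, -3); ‖c_1‖ = 4.2426, so q_1 = (-0.7071, 0.0000, -0.7071).
q_1·c_2 = (-0.7071)·2 + 0.0000·(-1) + (-0.7071)·2 = -2.8284.
u_2 = c_2 + 2.8284·q_1 = (0.0000, -1.0000, 0.0000).
‖u_2‖ = 1.0000, so q_2 = (0.0000, -1.0000, 0.0000).

q_2 = (0.0000, -1.0000, 0.0000)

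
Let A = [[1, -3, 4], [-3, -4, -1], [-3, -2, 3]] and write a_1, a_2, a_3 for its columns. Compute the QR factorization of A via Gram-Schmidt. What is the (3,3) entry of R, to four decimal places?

e_1 = a_1/‖a_1‖ = (1, -3, -3)/4.3589 = (0.2294, -0.6882, -0.6882).
r_{12} = e_1·a_2 = 3.4412.
u_2 = a_2 − 3.4412·e_1 = (-3.7895, -1.6316, 0.3684).
‖u_2‖ = 4.1422, so e_2 = (-0.9148, -0.3939, 0.0889).
r_{13} = e_1·a_3 = -0.4588; r_{23} = e_2·a_3 = -2.9987.
u_3 = a_3 + 0.4588·e_1 + 2.9987·e_2 = (1.3620, -2.4969, 2.9509).
r_{33} = ‖u_3‖ = 4.0985.

r_{33} = 4.0985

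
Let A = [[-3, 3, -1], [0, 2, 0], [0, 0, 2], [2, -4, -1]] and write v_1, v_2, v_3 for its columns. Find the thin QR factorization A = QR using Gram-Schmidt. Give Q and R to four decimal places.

Q = [[-0.8321, -0.3548, -0.2006], [0.0000, 0.7687, -0.3008], [0.0000, 0.0000, 0.8825], [0.5547, -0.5322, -0.3008]], R = [[3.6056, -4.7150, 0.2774], [0.0000, 2.6018, 0.8870], [0.0000, 0.0000, 2.2664]]

v_1 = (-3, 0, 0, 2); ‖v_1‖ = 3.6056, so q_1 = (-0.8321, 0.0000, 0.0000, 0.5547).
q_1·v_2 = (-0.8321)·3 + 0.0000·2 + 0.0000·0 + 0.5547·(-4) = -4.7150.
u_2 = v_2 + 4.7150·q_1 = (-0.9231, 2.0000, 0.0000, -1.3846).
‖u_2‖ = 2.6018, so q_2 = (-0.3548, 0.7687, 0.0000, -0.5322).
q_1·v_3 = (-0.8321)·(-1) + 0.0000·0 + 0.0000·2 + 0.5547·(-1) = 0.2774; q_2·v_3 = (-0.3548)·(-1) + 0.7687·0 + 0.0000·2 + (-0.5322)·(-1) = 0.8870.
u_3 = v_3 − 0.2774·q_1 − 0.8870·q_2 = (-0.4545, -0.6818, 2.0000, -0.6818).
‖u_3‖ = 2.2664, so q_3 = (-0.2006, -0.3008, 0.8825, -0.3008).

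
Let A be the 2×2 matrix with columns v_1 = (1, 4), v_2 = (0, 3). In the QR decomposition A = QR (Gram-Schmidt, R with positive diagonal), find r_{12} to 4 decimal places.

r_{12} = 2.9104

q_1 = v_1/‖v_1‖ = (1, 4)/4.1231 = (0.2425, 0.9701).
r_{12} = q_1·v_2 = 2.9104.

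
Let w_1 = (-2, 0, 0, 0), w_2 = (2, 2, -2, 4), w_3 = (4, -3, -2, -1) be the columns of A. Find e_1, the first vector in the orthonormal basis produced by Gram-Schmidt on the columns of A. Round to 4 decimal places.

w_1 = (-2, 0, 0, 0); ‖w_1‖ = 2.0000, so e_1 = (-1.0000, 0.0000, 0.0000, 0.0000).

e_1 = (-1.0000, 0.0000, 0.0000, 0.0000)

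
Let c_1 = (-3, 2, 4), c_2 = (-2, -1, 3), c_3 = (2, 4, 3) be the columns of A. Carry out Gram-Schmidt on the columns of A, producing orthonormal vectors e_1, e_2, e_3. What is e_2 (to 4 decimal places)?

e_1 = c_1/‖c_1‖ = (-3, 2, 4)/5.3852 = (-0.5571, 0.3714, 0.7428).
r_{12} = e_1·c_2 = 2.9711.
u_2 = c_2 − 2.9711·e_1 = (-0.3448, -2.1034, 0.7931).
‖u_2‖ = 2.2743, so e_2 = (-0.1516, -0.9249, 0.3487).

e_2 = (-0.1516, -0.9249, 0.3487)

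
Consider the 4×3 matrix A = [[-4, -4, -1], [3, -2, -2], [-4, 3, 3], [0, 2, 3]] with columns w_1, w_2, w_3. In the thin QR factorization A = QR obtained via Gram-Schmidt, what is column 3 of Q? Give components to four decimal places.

q_3 = (0.2732, 0.1604, -0.1528, 0.9361)

w_1 = (-4, 3, -4, 0); ‖w_1‖ = 6.4031, so q_1 = (-0.6247, 0.4685, -0.6247, 0.0000).
q_1·w_2 = (-0.6247)·(-4) + 0.4685·(-2) + (-0.6247)·3 + 0.0000·2 = -0.3123.
u_2 = w_2 + 0.3123·q_1 = (-4.1951, -1.8537, 2.8049, 2.0000).
‖u_2‖ = 5.7361, so q_2 = (-0.7314, -0.3232, 0.4890, 0.3487).
q_1·w_3 = (-0.6247)·(-1) + 0.4685·(-2) + (-0.6247)·3 + 0.0000·3 = -2.1864; q_2·w_3 = (-0.7314)·(-1) + (-0.3232)·(-2) + 0.4890·3 + 0.3487·3 = 3.8907.
u_3 = w_3 + 2.1864·q_1 − 3.8907·q_2 = (0.4796, 0.2817, -0.2683, 1.6434).
‖u_3‖ = 1.7556, so q_3 = (0.2732, 0.1604, -0.1528, 0.9361).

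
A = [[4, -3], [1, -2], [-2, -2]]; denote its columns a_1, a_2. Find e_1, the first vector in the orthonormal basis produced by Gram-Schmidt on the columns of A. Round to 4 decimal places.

a_1 = (4, 1, -2); ‖a_1‖ = 4.5826, so e_1 = (0.8729, 0.2182, -0.4364).

e_1 = (0.8729, 0.2182, -0.4364)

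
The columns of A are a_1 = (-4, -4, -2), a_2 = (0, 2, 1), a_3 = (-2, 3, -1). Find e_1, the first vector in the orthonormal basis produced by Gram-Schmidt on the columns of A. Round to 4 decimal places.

a_1 = (-4, -4, -2); ‖a_1‖ = 6.0000, so e_1 = (-0.6667, -0.6667, -0.3333).

e_1 = (-0.6667, -0.6667, -0.3333)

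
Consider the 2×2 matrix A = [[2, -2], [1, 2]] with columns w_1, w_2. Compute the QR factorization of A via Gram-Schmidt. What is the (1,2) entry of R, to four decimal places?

r_{12} = -0.8944

w_1 = (2, 1); ‖w_1‖ = 2.2361, so q_1 = (0.8944, 0.4472).
r_{12} = q_1·w_2 = -0.8944.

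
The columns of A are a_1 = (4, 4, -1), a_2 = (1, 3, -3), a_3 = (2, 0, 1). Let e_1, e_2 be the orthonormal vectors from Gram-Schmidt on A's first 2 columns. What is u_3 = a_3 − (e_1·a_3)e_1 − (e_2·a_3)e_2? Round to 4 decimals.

u_3 = (0.3383, -0.4135, -0.3008)

a_1 = (4, 4, -1); ‖a_1‖ = 5.7446, so e_1 = (0.6963, 0.6963, -0.1741).
e_1·a_2 = 0.6963·1 + 0.6963·3 + (-0.1741)·(-3) = 3.3075.
u_2 = a_2 − 3.3075·e_1 = (-1.3030, 0.6970, -2.4242).
‖u_2‖ = 2.8391, so e_2 = (-0.4590, 0.2455, -0.8539).
e_1·a_3 = 0.6963·2 + 0.6963·0 + (-0.1741)·1 = 1.2185; e_2·a_3 = (-0.4590)·2 + 0.2455·0 + (-0.8539)·1 = -1.7718.
u_3 = a_3 − 1.2185·e_1 + 1.7718·e_2 = (0.3383, -0.4135, -0.3008).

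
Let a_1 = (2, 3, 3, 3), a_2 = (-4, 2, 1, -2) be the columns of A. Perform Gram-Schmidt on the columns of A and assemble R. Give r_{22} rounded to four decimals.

a_1 = (2, 3, 3, 3); ‖a_1‖ = 5.5678, so e_1 = (0.3592, 0.5388, 0.5388, 0.5388).
e_1·a_2 = 0.3592·(-4) + 0.5388·2 + 0.5388·1 + 0.5388·(-2) = -0.8980.
u_2 = a_2 + 0.8980·e_1 = (-3.6774, 2.4839, 1.4839, -1.5161).
r_{22} = ‖u_2‖ = 4.9187.

r_{22} = 4.9187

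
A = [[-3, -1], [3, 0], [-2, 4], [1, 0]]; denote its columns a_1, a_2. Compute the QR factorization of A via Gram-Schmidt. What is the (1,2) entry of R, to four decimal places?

r_{12} = -1.0426

a_1 = (-3, 3, -2, 1); ‖a_1‖ = 4.7958, so e_1 = (-0.6255, 0.6255, -0.4170, 0.2085).
r_{12} = e_1·a_2 = -1.0426.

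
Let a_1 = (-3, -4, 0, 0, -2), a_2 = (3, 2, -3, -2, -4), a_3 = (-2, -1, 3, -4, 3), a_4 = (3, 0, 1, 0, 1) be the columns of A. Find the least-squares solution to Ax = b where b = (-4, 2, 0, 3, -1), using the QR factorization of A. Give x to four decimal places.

x = (-0.4800, -0.4883, -0.4445, -1.5730)

e_1 = a_1/‖a_1‖ = (-3, -4, 0, 0, -2)/5.3852 = (-0.5571, -0.7428, 0.0000, 0.0000, -0.3714).
r_{12} = e_1·a_2 = -1.6713.
u_2 = a_2 + 1.6713·e_1 = (2.0690, 0.7586, -3.0000, -2.0000, -4.6207).
‖u_2‖ = 6.2615, so e_2 = (0.3304, 0.1212, -0.4791, -0.3194, -0.7379).
r_{13} = e_1·a_3 = 0.7428; r_{23} = e_2·a_3 = -3.1556.
u_3 = a_3 − 0.7428·e_1 + 3.1556·e_2 = (-0.5435, -0.0660, 1.4881, -5.0079, 0.9472).
‖u_3‖ = 5.3377, so e_3 = (-0.1018, -0.0124, 0.2788, -0.9382, 0.1775).
r_{14} = e_1·a_4 = -2.0426; r_{24} = e_2·a_4 = -0.2258; r_{34} = e_3·a_4 = 0.1508.
u_4 = a_4 + 2.0426·e_1 + 0.2258·e_2 − 0.1508·e_3 = (1.9520, -1.4880, 0.8498, 0.0693, 0.0480).
‖u_4‖ = 2.5988, so e_4 = (0.7511, -0.5726, 0.3270, 0.0267, 0.0185).
Qᵀb = (1.1142, -1.2997, -2.6095, -4.0881).
Back-substitute: x_4 = -4.0881/2.5988 = -1.5730.
x_3 = (-2.6095 − 0.1508·(-1.5730))/5.3377 = -0.4445.
x_2 = (-1.2997 + 3.1556·(-0.4445) + 0.2258·(-1.5730))/6.2615 = -0.4883.
x_1 = (1.1142 + 1.6713·(-0.4883) − 0.7428·(-0.4445) + 2.0426·(-1.5730))/5.3852 = -0.4800.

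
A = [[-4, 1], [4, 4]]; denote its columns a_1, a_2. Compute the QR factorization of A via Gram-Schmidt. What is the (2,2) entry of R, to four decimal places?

r_{22} = 3.5355

a_1 = (-4, 4); ‖a_1‖ = 5.6569, so e_1 = (-0.7071, 0.7071).
e_1·a_2 = (-0.7071)·1 + 0.7071·4 = 2.1213.
u_2 = a_2 − 2.1213·e_1 = (2.5000, 2.5000).
r_{22} = ‖u_2‖ = 3.5355.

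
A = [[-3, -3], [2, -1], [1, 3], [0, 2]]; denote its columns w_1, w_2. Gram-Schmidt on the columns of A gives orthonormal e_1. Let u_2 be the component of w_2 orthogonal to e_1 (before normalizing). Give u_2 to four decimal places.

u_2 = (-0.8571, -2.4286, 2.2857, 2.0000)

w_1 = (-3, 2, 1, 0); ‖w_1‖ = 3.7417, so e_1 = (-0.8018, 0.5345, 0.2673, 0.0000).
e_1·w_2 = (-0.8018)·(-3) + 0.5345·(-1) + 0.2673·3 + 0.0000·2 = 2.6726.
u_2 = w_2 − 2.6726·e_1 = (-0.8571, -2.4286, 2.2857, 2.0000).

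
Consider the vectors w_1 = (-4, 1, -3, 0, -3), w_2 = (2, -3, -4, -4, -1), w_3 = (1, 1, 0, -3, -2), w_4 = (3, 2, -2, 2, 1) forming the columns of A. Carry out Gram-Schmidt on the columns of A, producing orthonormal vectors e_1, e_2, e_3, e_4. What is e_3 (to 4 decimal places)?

e_3 = (0.1970, 0.5312, 0.3801, -0.5636, -0.4657)

w_1 = (-4, 1, -3, 0, -3); ‖w_1‖ = 5.9161, so e_1 = (-0.6761, 0.1690, -0.5071, 0.0000, -0.5071).
e_1·w_2 = (-0.6761)·2 + 0.1690·(-3) + (-0.5071)·(-4) + 0.0000·(-4) + (-0.5071)·(-1) = 0.6761.
u_2 = w_2 − 0.6761·e_1 = (2.4571, -3.1143, -3.6571, -4.0000, -0.6571).
‖u_2‖ = 6.7485, so e_2 = (0.3641, -0.4615, -0.5419, -0.5927, -0.0974).
e_1·w_3 = (-0.6761)·1 + 0.1690·1 + (-0.5071)·0 + 0.0000·(-3) + (-0.5071)·(-2) = 0.5071; e_2·w_3 = 0.3641·1 + (-0.4615)·1 + (-0.5419)·0 + (-0.5927)·(-3) + (-0.0974)·(-2) = 1.8755.
u_3 = w_3 − 0.5071·e_1 − 1.8755·e_2 = (0.6600, 1.7798, 1.2735, -1.8883, -1.5602).
‖u_3‖ = 3.3504, so e_3 = (0.1970, 0.5312, 0.3801, -0.5636, -0.4657).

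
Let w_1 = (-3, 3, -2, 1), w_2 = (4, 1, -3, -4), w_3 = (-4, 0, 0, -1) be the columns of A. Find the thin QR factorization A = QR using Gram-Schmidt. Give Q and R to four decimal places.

Q = [[-0.6255, 0.4889, -0.6035], [0.6255, 0.3030, -0.3247], [-0.4170, -0.5715, 0.0552], [0.2085, -0.5853, -0.7261]], R = [[4.7958, -1.4596, 2.2937], [0.0000, 6.3142, -1.3703], [0.0000, 0.0000, 3.1403]]

w_1 = (-3, 3, -2, 1); ‖w_1‖ = 4.7958, so q_1 = (-0.6255, 0.6255, -0.4170, 0.2085).
q_1·w_2 = (-0.6255)·4 + 0.6255·1 + (-0.4170)·(-3) + 0.2085·(-4) = -1.4596.
u_2 = w_2 + 1.4596·q_1 = (3.0870, 1.9130, -3.6087, -3.6957).
‖u_2‖ = 6.3142, so q_2 = (0.4889, 0.3030, -0.5715, -0.5853).
q_1·w_3 = (-0.6255)·(-4) + 0.6255·0 + (-0.4170)·0 + 0.2085·(-1) = 2.2937; q_2·w_3 = 0.4889·(-4) + 0.3030·0 + (-0.5715)·0 + (-0.5853)·(-1) = -1.3703.
u_3 = w_3 − 2.2937·q_1 + 1.3703·q_2 = (-1.8953, -1.0196, 0.1734, -2.2803).
‖u_3‖ = 3.1403, so q_3 = (-0.6035, -0.3247, 0.0552, -0.7261).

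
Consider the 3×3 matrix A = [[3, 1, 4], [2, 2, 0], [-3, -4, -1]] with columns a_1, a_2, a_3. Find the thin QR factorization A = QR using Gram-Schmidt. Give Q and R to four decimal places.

a_1 = (3, 2, -3); ‖a_1‖ = 4.6904, so q_1 = (0.6396, 0.4264, -0.6396).
q_1·a_2 = 0.6396·1 + 0.4264·2 + (-0.6396)·(-4) = 4.0508.
u_2 = a_2 − 4.0508·q_1 = (-1.5909, 0.2727, -1.4091).
‖u_2‖ = 2.1426, so q_2 = (-0.7425, 0.1273, -0.6576).
q_1·a_3 = 0.6396·4 + 0.4264·0 + (-0.6396)·(-1) = 3.1980; q_2·a_3 = (-0.7425)·4 + 0.1273·0 + (-0.6576)·(-1) = -2.3124.
u_3 = a_3 − 3.1980·q_1 + 2.3124·q_2 = (0.2376, -1.0693, -0.4752).
‖u_3‖ = 1.1940, so q_3 = (0.1990, -0.8955, -0.3980).

Q = [[0.6396, -0.7425, 0.1990], [0.4264, 0.1273, -0.8955], [-0.6396, -0.6576, -0.3980]], R = [[4.6904, 4.0508, 3.1980], [0.0000, 2.1426, -2.3124], [0.0000, 0.0000, 1.1940]]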